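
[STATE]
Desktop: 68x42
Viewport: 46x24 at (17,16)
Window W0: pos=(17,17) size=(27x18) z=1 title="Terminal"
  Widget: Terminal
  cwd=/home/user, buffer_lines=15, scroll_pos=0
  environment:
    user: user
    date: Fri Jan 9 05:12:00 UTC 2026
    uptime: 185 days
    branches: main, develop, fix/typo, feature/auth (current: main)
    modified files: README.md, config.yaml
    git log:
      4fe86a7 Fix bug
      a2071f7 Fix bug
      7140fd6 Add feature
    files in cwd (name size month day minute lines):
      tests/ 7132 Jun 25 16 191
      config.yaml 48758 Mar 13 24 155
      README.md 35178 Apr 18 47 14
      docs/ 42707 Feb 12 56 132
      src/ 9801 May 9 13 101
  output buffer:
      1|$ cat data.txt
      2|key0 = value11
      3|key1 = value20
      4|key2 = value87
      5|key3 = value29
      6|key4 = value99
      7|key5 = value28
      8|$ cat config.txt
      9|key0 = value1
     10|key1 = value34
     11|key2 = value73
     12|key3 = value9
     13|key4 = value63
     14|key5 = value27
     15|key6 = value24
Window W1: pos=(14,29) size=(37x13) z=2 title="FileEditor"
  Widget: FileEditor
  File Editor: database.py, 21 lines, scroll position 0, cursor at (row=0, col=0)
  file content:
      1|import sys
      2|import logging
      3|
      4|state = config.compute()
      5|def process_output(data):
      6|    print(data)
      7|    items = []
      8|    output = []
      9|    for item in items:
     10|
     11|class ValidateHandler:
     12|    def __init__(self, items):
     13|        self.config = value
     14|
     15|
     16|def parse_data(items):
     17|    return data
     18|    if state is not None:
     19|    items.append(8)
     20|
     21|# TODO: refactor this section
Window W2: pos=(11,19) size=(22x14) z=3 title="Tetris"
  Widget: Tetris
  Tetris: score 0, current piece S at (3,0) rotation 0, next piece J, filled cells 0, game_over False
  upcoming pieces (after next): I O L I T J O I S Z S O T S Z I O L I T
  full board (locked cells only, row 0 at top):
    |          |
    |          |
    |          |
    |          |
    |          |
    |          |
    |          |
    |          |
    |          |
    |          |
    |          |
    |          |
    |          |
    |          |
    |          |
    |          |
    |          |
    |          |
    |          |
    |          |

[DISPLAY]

                                              
┏━━━━━━━━━━━━━━━━━━━━━━━━━┓                   
┃ Terminal                ┃                   
━━━━━━━━━━━━━━━┓──────────┨                   
is             ┃          ┃                   
───────────────┨          ┃                   
     │Next:    ┃          ┃                   
     │█        ┃          ┃                   
     │███      ┃          ┃                   
     │         ┃          ┃                   
     │         ┃          ┃                   
     │         ┃t         ┃                   
     │Score:   ┃          ┃                   
     │0        ┃━━━━━━━━━━━━━━━━━┓            
     │         ┃                 ┃            
     │         ┃─────────────────┨            
━━━━━━━━━━━━━━━┛                ▲┃            
port logging                    █┃            
                                ░┃            
ate = config.compute()          ░┃            
f process_output(data):         ░┃            
  print(data)                   ░┃            
  items = []                    ░┃            
  output = []                   ░┃            


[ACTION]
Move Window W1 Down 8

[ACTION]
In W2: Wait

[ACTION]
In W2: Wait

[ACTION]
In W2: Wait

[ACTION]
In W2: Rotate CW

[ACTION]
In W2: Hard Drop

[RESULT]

                                              
┏━━━━━━━━━━━━━━━━━━━━━━━━━┓                   
┃ Terminal                ┃                   
━━━━━━━━━━━━━━━┓──────────┨                   
is             ┃          ┃                   
───────────────┨          ┃                   
     │Next:    ┃          ┃                   
     │████     ┃          ┃                   
     │         ┃          ┃                   
     │         ┃          ┃                   
     │         ┃          ┃                   
     │         ┃t         ┃                   
     │Score:   ┃          ┃                   
     │0        ┃━━━━━━━━━━━━━━━━━┓            
     │         ┃                 ┃            
     │         ┃─────────────────┨            
━━━━━━━━━━━━━━━┛                ▲┃            
port logging                    █┃            
                                ░┃            
ate = config.compute()          ░┃            
f process_output(data):         ░┃            
  print(data)                   ░┃            
  items = []                    ░┃            
  output = []                   ░┃            


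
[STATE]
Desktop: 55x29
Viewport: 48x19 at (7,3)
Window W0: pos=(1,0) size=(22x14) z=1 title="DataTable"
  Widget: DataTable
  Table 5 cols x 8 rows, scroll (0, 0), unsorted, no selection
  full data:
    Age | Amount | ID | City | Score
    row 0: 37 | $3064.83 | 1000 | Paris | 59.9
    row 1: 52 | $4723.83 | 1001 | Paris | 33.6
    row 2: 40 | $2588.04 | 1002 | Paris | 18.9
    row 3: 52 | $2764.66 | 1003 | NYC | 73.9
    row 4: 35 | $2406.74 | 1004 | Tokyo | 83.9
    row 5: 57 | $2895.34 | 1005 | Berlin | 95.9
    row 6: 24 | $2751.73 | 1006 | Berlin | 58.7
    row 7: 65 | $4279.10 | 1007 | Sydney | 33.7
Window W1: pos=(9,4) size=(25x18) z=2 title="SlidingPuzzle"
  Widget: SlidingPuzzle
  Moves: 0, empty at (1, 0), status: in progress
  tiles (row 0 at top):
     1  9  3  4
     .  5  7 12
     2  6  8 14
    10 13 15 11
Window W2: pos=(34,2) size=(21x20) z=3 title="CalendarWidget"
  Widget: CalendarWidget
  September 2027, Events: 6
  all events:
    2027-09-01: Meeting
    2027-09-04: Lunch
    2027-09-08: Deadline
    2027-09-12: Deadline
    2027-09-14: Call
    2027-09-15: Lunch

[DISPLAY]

mount  │ID  │Ci┃           ┃ CalendarWidget    ┃
──┏━━━━━━━━━━━━━━━━━━━━━━━┓┠───────────────────┨
30┃ SlidingPuzzle         ┃┃   September 2027  ┃
47┠───────────────────────┨┃Mo Tu We Th Fr Sa S┃
25┃┌────┬────┬────┬────┐  ┃┃       1*  2  3  4*┃
27┃│  1 │  9 │  3 │  4 │  ┃┃ 6  7  8*  9 10 11 ┃
24┃├────┼────┼────┼────┤  ┃┃13 14* 15* 16 17 18┃
28┃│    │  5 │  7 │ 12 │  ┃┃20 21 22 23 24 25 2┃
27┃├────┼────┼────┼────┤  ┃┃27 28 29 30        ┃
42┃│  2 │  6 │  8 │ 14 │  ┃┃                   ┃
━━┃├────┼────┼────┼────┤  ┃┃                   ┃
  ┃│ 10 │ 13 │ 15 │ 11 │  ┃┃                   ┃
  ┃└────┴────┴────┴────┘  ┃┃                   ┃
  ┃Moves: 0               ┃┃                   ┃
  ┃                       ┃┃                   ┃
  ┃                       ┃┃                   ┃
  ┃                       ┃┃                   ┃
  ┃                       ┃┃                   ┃
  ┗━━━━━━━━━━━━━━━━━━━━━━━┛┗━━━━━━━━━━━━━━━━━━━┛


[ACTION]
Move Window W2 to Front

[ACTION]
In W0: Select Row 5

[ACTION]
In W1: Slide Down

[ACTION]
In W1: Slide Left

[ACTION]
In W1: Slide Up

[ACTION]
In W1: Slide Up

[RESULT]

mount  │ID  │Ci┃           ┃ CalendarWidget    ┃
──┏━━━━━━━━━━━━━━━━━━━━━━━┓┠───────────────────┨
30┃ SlidingPuzzle         ┃┃   September 2027  ┃
47┠───────────────────────┨┃Mo Tu We Th Fr Sa S┃
25┃┌────┬────┬────┬────┐  ┃┃       1*  2  3  4*┃
27┃│  9 │  5 │  3 │  4 │  ┃┃ 6  7  8*  9 10 11 ┃
24┃├────┼────┼────┼────┤  ┃┃13 14* 15* 16 17 18┃
28┃│  1 │  6 │  7 │ 12 │  ┃┃20 21 22 23 24 25 2┃
27┃├────┼────┼────┼────┤  ┃┃27 28 29 30        ┃
42┃│  2 │    │  8 │ 14 │  ┃┃                   ┃
━━┃├────┼────┼────┼────┤  ┃┃                   ┃
  ┃│ 10 │ 13 │ 15 │ 11 │  ┃┃                   ┃
  ┃└────┴────┴────┴────┘  ┃┃                   ┃
  ┃Moves: 4               ┃┃                   ┃
  ┃                       ┃┃                   ┃
  ┃                       ┃┃                   ┃
  ┃                       ┃┃                   ┃
  ┃                       ┃┃                   ┃
  ┗━━━━━━━━━━━━━━━━━━━━━━━┛┗━━━━━━━━━━━━━━━━━━━┛


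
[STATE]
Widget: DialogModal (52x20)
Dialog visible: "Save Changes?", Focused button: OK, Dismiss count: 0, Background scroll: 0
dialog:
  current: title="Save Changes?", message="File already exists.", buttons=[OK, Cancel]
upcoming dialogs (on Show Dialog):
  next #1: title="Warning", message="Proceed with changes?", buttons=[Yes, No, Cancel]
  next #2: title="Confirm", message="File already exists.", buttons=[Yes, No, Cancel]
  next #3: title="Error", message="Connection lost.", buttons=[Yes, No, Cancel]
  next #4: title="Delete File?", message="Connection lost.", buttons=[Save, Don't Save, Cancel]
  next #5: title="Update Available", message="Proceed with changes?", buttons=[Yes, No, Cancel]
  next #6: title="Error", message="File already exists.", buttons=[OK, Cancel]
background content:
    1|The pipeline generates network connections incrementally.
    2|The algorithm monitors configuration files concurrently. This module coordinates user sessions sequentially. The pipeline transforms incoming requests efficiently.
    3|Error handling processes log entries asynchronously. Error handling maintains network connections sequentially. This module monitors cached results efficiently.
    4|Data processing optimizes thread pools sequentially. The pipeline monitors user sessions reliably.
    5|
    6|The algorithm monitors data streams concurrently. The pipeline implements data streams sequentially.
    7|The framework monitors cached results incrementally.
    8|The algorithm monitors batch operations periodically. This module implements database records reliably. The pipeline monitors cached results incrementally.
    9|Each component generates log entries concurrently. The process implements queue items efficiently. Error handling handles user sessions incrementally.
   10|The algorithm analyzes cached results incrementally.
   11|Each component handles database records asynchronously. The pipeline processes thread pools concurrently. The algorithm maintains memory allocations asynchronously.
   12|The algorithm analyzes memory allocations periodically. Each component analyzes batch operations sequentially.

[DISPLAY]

The pipeline generates network connections increment
The algorithm monitors configuration files concurren
Error handling processes log entries asynchronously.
Data processing optimizes thread pools sequentially.
                                                    
The algorithm monitors data streams concurrently. Th
The framework monitors cached results incrementally.
The algorithm ┌──────────────────────┐s periodically
Each component│    Save Changes?     │oncurrently. T
The algorithm │ File already exists. │incrementally.
Each component│    [OK]  Cancel      │s asynchronous
The algorithm └──────────────────────┘ons periodical
                                                    
                                                    
                                                    
                                                    
                                                    
                                                    
                                                    
                                                    


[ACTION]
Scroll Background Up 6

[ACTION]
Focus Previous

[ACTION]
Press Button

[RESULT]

The pipeline generates network connections increment
The algorithm monitors configuration files concurren
Error handling processes log entries asynchronously.
Data processing optimizes thread pools sequentially.
                                                    
The algorithm monitors data streams concurrently. Th
The framework monitors cached results incrementally.
The algorithm monitors batch operations periodically
Each component generates log entries concurrently. T
The algorithm analyzes cached results incrementally.
Each component handles database records asynchronous
The algorithm analyzes memory allocations periodical
                                                    
                                                    
                                                    
                                                    
                                                    
                                                    
                                                    
                                                    


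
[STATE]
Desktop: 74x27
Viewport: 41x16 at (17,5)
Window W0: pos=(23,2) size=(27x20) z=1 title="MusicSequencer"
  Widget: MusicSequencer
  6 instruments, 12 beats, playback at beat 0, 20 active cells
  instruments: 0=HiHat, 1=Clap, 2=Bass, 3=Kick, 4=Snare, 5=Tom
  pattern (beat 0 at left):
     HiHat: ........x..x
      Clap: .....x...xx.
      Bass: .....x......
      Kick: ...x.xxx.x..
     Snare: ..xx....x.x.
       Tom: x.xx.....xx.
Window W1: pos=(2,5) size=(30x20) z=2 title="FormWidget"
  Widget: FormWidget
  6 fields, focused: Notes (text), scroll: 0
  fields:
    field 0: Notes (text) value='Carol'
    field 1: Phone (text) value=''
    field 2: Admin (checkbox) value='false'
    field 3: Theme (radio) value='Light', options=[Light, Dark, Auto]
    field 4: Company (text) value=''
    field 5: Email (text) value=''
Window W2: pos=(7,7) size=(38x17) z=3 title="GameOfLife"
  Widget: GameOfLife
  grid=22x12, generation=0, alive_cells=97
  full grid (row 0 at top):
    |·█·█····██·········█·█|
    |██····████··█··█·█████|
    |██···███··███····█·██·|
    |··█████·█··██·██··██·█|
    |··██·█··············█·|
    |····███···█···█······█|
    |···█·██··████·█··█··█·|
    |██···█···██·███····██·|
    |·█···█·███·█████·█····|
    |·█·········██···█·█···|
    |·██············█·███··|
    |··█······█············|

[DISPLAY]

━━━━━━━━━━━━━━┓2345678901       ┃        
              ┃······█··█       ┃        
━━━━━━━━━━━━━━━━━━━━━━━━━━━┓    ┃        
fe                         ┃    ┃        
───────────────────────────┨    ┃        
                           ┃    ┃        
█·········█·█              ┃    ┃        
█··█··█·█████              ┃    ┃        
·███····█·██·              ┃    ┃        
··██·██··██·█              ┃    ┃        
···········█·              ┃    ┃        
·█···█······█              ┃    ┃        
████·█··█··█·              ┃    ┃        
██·███····██·              ┃    ┃        
█·█████·█····              ┃    ┃        
··██···█·█···              ┃    ┃        


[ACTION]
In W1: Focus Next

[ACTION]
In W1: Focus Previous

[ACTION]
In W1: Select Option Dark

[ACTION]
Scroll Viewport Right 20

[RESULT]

345678901       ┃                        
·····█··█       ┃                        
━━━━━━━━━━━┓    ┃                        
           ┃    ┃                        
───────────┨    ┃                        
           ┃    ┃                        
           ┃    ┃                        
           ┃    ┃                        
           ┃    ┃                        
           ┃    ┃                        
           ┃    ┃                        
           ┃    ┃                        
           ┃    ┃                        
           ┃    ┃                        
           ┃    ┃                        
           ┃    ┃                        


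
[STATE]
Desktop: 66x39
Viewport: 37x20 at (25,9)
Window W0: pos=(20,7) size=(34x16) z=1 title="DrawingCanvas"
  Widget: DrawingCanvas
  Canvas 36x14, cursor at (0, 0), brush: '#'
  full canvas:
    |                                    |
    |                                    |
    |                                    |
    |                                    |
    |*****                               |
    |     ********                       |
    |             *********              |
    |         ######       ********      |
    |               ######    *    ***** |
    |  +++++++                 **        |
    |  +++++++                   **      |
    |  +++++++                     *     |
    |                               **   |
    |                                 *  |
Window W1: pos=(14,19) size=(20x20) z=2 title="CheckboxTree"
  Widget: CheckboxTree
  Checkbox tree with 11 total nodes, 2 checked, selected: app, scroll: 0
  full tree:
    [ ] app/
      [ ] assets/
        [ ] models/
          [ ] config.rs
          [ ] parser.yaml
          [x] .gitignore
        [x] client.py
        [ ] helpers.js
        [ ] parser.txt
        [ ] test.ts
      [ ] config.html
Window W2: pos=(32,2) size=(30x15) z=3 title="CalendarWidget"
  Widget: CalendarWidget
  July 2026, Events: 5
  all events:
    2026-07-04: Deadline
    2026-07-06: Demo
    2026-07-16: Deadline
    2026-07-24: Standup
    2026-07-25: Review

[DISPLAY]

───────┃13 14 15 16* 17 18 19       ┃
       ┃20 21 22 23 24* 25* 26      ┃
       ┃27 28 29 30 31              ┃
       ┃                            ┃
       ┃                            ┃
*      ┃                            ┃
 ******┃                            ┃
       ┗━━━━━━━━━━━━━━━━━━━━━━━━━━━━┛
     ######       ********  ┃        
           ######    *    **┃        
━━━━━━━━┓             **    ┃        
ree     ┃               **  ┃        
────────┨                 * ┃        
        ┃━━━━━━━━━━━━━━━━━━━┛        
ets/    ┃                            
odels/  ┃                            
 config.┃                            
 parser.┃                            
 .gitign┃                            
lient.py┃                            


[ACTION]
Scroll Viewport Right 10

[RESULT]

───┃13 14 15 16* 17 18 19       ┃    
   ┃20 21 22 23 24* 25* 26      ┃    
   ┃27 28 29 30 31              ┃    
   ┃                            ┃    
   ┃                            ┃    
   ┃                            ┃    
***┃                            ┃    
   ┗━━━━━━━━━━━━━━━━━━━━━━━━━━━━┛    
 ######       ********  ┃            
       ######    *    **┃            
━━━━┓             **    ┃            
    ┃               **  ┃            
────┨                 * ┃            
    ┃━━━━━━━━━━━━━━━━━━━┛            
    ┃                                
s/  ┃                                
fig.┃                                
ser.┃                                
tign┃                                
t.py┃                                


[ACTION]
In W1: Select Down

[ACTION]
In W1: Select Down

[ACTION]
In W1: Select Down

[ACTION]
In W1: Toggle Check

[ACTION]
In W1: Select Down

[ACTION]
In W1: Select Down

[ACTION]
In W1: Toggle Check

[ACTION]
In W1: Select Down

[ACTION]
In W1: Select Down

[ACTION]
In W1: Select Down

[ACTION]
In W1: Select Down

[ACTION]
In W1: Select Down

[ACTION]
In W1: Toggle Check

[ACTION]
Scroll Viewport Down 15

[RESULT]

━━━━┓             **    ┃            
    ┃               **  ┃            
────┨                 * ┃            
    ┃━━━━━━━━━━━━━━━━━━━┛            
    ┃                                
s/  ┃                                
fig.┃                                
ser.┃                                
tign┃                                
t.py┃                                
rs.j┃                                
r.tx┃                                
ts  ┃                                
html┃                                
    ┃                                
    ┃                                
    ┃                                
    ┃                                
    ┃                                
━━━━┛                                


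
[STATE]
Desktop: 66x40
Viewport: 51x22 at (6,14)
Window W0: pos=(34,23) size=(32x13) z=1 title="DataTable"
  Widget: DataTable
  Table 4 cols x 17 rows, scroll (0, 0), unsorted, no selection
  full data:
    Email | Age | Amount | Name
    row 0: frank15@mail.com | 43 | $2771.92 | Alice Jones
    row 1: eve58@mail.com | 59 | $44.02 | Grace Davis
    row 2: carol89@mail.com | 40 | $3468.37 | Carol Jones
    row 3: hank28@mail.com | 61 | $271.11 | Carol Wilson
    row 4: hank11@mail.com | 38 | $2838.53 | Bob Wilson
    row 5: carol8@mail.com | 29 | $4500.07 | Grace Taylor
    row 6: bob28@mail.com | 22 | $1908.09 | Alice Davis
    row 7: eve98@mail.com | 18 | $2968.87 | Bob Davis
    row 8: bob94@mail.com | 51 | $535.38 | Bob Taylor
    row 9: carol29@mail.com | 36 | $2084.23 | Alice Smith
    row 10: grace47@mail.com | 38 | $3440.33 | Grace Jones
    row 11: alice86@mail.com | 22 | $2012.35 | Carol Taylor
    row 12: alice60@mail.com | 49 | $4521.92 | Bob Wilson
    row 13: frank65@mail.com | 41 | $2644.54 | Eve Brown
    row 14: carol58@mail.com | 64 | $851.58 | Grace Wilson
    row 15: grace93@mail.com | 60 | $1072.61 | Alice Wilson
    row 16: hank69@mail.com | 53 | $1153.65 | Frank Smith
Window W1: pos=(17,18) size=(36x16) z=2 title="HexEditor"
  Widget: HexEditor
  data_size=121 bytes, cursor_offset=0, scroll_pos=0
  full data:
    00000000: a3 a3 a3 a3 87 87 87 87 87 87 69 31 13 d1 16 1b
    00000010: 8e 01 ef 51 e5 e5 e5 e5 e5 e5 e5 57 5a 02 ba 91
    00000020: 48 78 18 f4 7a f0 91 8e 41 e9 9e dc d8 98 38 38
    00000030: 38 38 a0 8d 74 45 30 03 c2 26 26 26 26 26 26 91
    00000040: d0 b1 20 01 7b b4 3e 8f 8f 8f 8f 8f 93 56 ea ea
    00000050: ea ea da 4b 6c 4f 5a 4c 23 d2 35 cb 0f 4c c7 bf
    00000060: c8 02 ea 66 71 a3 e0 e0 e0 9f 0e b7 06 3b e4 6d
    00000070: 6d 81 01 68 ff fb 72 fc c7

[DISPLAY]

                                                   
                                                   
                                                   
                                                   
           ┏━━━━━━━━━━━━━━━━━━━━━━━━━━━━━━━━━━┓    
           ┃ HexEditor                        ┃    
           ┠──────────────────────────────────┨    
           ┃00000000  A3 a3 a3 a3 87 87 87 87 ┃    
           ┃00000010  8e 01 ef 51 e5 e5 e5 e5 ┃    
           ┃00000020  48 78 18 f4 7a f0 91 8e ┃━━━━
           ┃00000030  38 38 a0 8d 74 45 30 03 ┃    
           ┃00000040  d0 b1 20 01 7b b4 3e 8f ┃────
           ┃00000050  ea ea da 4b 6c 4f 5a 4c ┃ge│A
           ┃00000060  c8 02 ea 66 71 a3 e0 e0 ┃──┼─
           ┃00000070  6d 81 01 68 ff fb 72 fc ┃3 │$
           ┃                                  ┃9 │$
           ┃                                  ┃0 │$
           ┃                                  ┃1 │$
           ┃                                  ┃8 │$
           ┗━━━━━━━━━━━━━━━━━━━━━━━━━━━━━━━━━━┛9 │$
                            ┃bob28@mail.com  │22 │$
                            ┗━━━━━━━━━━━━━━━━━━━━━━


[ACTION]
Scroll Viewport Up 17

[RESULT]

                                                   
                                                   
                                                   
                                                   
                                                   
                                                   
                                                   
                                                   
                                                   
                                                   
                                                   
                                                   
                                                   
                                                   
                                                   
                                                   
                                                   
                                                   
           ┏━━━━━━━━━━━━━━━━━━━━━━━━━━━━━━━━━━┓    
           ┃ HexEditor                        ┃    
           ┠──────────────────────────────────┨    
           ┃00000000  A3 a3 a3 a3 87 87 87 87 ┃    


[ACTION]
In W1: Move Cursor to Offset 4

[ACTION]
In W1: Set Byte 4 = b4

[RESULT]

                                                   
                                                   
                                                   
                                                   
                                                   
                                                   
                                                   
                                                   
                                                   
                                                   
                                                   
                                                   
                                                   
                                                   
                                                   
                                                   
                                                   
                                                   
           ┏━━━━━━━━━━━━━━━━━━━━━━━━━━━━━━━━━━┓    
           ┃ HexEditor                        ┃    
           ┠──────────────────────────────────┨    
           ┃00000000  a3 a3 a3 a3 B4 87 87 87 ┃    


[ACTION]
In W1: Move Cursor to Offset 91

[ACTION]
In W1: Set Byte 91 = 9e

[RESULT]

                                                   
                                                   
                                                   
                                                   
                                                   
                                                   
                                                   
                                                   
                                                   
                                                   
                                                   
                                                   
                                                   
                                                   
                                                   
                                                   
                                                   
                                                   
           ┏━━━━━━━━━━━━━━━━━━━━━━━━━━━━━━━━━━┓    
           ┃ HexEditor                        ┃    
           ┠──────────────────────────────────┨    
           ┃00000000  a3 a3 a3 a3 b4 87 87 87 ┃    


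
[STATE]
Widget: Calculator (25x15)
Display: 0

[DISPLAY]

                        0
┌───┬───┬───┬───┐        
│ 7 │ 8 │ 9 │ ÷ │        
├───┼───┼───┼───┤        
│ 4 │ 5 │ 6 │ × │        
├───┼───┼───┼───┤        
│ 1 │ 2 │ 3 │ - │        
├───┼───┼───┼───┤        
│ 0 │ . │ = │ + │        
├───┼───┼───┼───┤        
│ C │ MC│ MR│ M+│        
└───┴───┴───┴───┘        
                         
                         
                         


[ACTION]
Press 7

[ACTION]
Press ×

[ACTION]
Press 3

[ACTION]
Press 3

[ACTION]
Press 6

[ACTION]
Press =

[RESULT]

                     2352
┌───┬───┬───┬───┐        
│ 7 │ 8 │ 9 │ ÷ │        
├───┼───┼───┼───┤        
│ 4 │ 5 │ 6 │ × │        
├───┼───┼───┼───┤        
│ 1 │ 2 │ 3 │ - │        
├───┼───┼───┼───┤        
│ 0 │ . │ = │ + │        
├───┼───┼───┼───┤        
│ C │ MC│ MR│ M+│        
└───┴───┴───┴───┘        
                         
                         
                         


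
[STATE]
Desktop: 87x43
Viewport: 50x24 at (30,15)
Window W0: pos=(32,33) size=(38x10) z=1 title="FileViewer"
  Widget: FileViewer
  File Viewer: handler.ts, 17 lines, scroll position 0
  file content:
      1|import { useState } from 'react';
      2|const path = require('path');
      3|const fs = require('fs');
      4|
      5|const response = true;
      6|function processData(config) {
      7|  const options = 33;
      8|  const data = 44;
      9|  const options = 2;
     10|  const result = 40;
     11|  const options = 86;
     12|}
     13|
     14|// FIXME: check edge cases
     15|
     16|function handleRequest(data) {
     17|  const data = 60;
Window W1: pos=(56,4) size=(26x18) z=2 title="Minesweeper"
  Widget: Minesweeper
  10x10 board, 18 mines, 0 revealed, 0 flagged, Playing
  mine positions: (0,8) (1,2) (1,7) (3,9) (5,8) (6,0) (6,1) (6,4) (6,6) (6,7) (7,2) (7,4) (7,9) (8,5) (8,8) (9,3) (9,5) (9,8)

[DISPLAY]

                          ┃■■■■■■■■■■             
                          ┃■■■■■■■■■■             
                          ┃                       
                          ┃                       
                          ┃                       
                          ┃                       
                          ┗━━━━━━━━━━━━━━━━━━━━━━━
                                                  
                                                  
                                                  
                                                  
                                                  
                                                  
                                                  
                                                  
                                                  
                                                  
                                                  
  ┏━━━━━━━━━━━━━━━━━━━━━━━━━━━━━━━━━━━━┓          
  ┃ FileViewer                         ┃          
  ┠────────────────────────────────────┨          
  ┃import { useState } from 'react';  ▲┃          
  ┃const path = require('path');      █┃          
  ┃const fs = require('fs');          ░┃          


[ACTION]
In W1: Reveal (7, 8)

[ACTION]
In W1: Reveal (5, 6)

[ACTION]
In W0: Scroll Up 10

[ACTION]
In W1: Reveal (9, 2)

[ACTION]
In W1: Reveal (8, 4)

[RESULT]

                          ┃■■■■4■■■■■             
                          ┃■■1■■■■■■■             
                          ┃                       
                          ┃                       
                          ┃                       
                          ┃                       
                          ┗━━━━━━━━━━━━━━━━━━━━━━━
                                                  
                                                  
                                                  
                                                  
                                                  
                                                  
                                                  
                                                  
                                                  
                                                  
                                                  
  ┏━━━━━━━━━━━━━━━━━━━━━━━━━━━━━━━━━━━━┓          
  ┃ FileViewer                         ┃          
  ┠────────────────────────────────────┨          
  ┃import { useState } from 'react';  ▲┃          
  ┃const path = require('path');      █┃          
  ┃const fs = require('fs');          ░┃          


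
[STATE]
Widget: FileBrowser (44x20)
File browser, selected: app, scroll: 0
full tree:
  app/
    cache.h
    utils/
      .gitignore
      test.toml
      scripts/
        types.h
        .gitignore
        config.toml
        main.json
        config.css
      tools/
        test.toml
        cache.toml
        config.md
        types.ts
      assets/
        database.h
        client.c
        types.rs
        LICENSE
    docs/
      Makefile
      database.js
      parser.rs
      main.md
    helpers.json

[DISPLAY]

> [-] app/                                  
    cache.h                                 
    [+] utils/                              
    [+] docs/                               
    helpers.json                            
                                            
                                            
                                            
                                            
                                            
                                            
                                            
                                            
                                            
                                            
                                            
                                            
                                            
                                            
                                            


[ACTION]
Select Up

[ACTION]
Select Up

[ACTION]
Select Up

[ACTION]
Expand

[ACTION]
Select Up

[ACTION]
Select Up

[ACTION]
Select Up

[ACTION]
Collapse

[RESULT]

> [+] app/                                  
                                            
                                            
                                            
                                            
                                            
                                            
                                            
                                            
                                            
                                            
                                            
                                            
                                            
                                            
                                            
                                            
                                            
                                            
                                            


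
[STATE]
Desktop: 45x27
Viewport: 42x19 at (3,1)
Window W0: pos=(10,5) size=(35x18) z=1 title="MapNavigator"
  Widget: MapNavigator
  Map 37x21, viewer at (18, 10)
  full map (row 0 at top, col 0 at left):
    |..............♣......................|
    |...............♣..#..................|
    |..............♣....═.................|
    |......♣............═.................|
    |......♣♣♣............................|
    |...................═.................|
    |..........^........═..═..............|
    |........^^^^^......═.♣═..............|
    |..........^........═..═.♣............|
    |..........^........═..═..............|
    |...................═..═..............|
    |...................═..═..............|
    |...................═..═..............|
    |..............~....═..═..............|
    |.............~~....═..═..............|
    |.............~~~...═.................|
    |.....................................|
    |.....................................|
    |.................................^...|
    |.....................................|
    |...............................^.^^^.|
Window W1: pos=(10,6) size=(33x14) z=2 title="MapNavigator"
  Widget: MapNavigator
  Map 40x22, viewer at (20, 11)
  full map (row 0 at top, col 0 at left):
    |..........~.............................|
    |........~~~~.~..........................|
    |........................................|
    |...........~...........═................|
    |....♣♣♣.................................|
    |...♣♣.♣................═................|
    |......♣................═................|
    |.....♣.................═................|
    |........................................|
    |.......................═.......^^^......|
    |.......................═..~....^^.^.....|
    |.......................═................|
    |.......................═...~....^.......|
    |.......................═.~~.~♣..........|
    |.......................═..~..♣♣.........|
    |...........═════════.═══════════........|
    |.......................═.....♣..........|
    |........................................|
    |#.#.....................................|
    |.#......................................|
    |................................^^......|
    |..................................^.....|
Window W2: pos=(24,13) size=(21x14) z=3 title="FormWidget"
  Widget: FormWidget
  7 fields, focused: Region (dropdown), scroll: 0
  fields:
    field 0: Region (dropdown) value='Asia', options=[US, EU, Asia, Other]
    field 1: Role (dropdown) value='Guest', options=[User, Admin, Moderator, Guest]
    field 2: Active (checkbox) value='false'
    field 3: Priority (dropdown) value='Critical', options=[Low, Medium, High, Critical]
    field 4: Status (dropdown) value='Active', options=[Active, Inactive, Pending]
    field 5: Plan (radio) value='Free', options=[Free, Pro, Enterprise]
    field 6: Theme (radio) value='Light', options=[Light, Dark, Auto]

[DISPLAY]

                                          
                                          
                                          
                                          
       ┏━━━━━━━━━━━━━━━━━━━━━━━━━━━━━━━━━┓
       ┏━━━━━━━━━━━━━━━━━━━━━━━━━━━━━━━┓ ┃
       ┃ MapNavigator                  ┃─┨
       ┠───────────────────────────────┨.┃
       ┃.♣................═............┃.┃
       ┃♣.................═............┃.┃
       ┃...............................┃.┃
       ┃..................═.......^^^..┃.┃
       ┃.............┏━━━━━━━━━━━━━━━━━━━┓
       ┃.............┃ FormWidget        ┃
       ┃.............┠───────────────────┨
       ┃.............┃> Region:     [As▼]┃
       ┃.............┃  Role:       [Gu▼]┃
       ┃......═══════┃  Active:     [ ]  ┃
       ┗━━━━━━━━━━━━━┃  Priority:   [Cr▼]┃


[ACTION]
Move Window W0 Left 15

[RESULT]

                                          
                                          
                                          
                                          
━━━━━━━━━━━━━━━━━━━━━━━━━━━━━━━┓          
apNavig┏━━━━━━━━━━━━━━━━━━━━━━━━━━━━━━━┓  
───────┃ MapNavigator                  ┃  
..♣....┠───────────────────────────────┨  
..♣♣♣..┃.♣................═............┃  
.......┃♣.................═............┃  
......^┃...............................┃  
....^^^┃..................═.......^^^..┃  
......^┃.............┏━━━━━━━━━━━━━━━━━━━┓
......^┃.............┃ FormWidget        ┃
.......┃.............┠───────────────────┨
.......┃.............┃> Region:     [As▼]┃
.......┃.............┃  Role:       [Gu▼]┃
.......┃......═══════┃  Active:     [ ]  ┃
.......┗━━━━━━━━━━━━━┃  Priority:   [Cr▼]┃


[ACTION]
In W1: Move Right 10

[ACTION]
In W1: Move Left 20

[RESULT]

                                          
                                          
                                          
                                          
━━━━━━━━━━━━━━━━━━━━━━━━━━━━━━━┓          
apNavig┏━━━━━━━━━━━━━━━━━━━━━━━━━━━━━━━┓  
───────┃ MapNavigator                  ┃  
..♣....┠───────────────────────────────┨  
..♣♣♣..┃     ......♣................═..┃  
.......┃     .....♣.................═..┃  
......^┃     ..........................┃  
....^^^┃     .......................═..┃  
......^┃     ........┏━━━━━━━━━━━━━━━━━━━┓
......^┃     ........┃ FormWidget        ┃
.......┃     ........┠───────────────────┨
.......┃     ........┃> Region:     [As▼]┃
.......┃     ........┃  Role:       [Gu▼]┃
.......┃     ........┃  Active:     [ ]  ┃
.......┗━━━━━━━━━━━━━┃  Priority:   [Cr▼]┃


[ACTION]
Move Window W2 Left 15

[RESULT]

                                          
                                          
                                          
                                          
━━━━━━━━━━━━━━━━━━━━━━━━━━━━━━━┓          
apNavig┏━━━━━━━━━━━━━━━━━━━━━━━━━━━━━━━┓  
───────┃ MapNavigator                  ┃  
..♣....┠───────────────────────────────┨  
..♣♣♣..┃     ......♣................═..┃  
.......┃     .....♣.................═..┃  
......^┃     ..........................┃  
....^^^┃     .......................═..┃  
......┏━━━━━━━━━━━━━━━━━━━┓.........═..┃  
......┃ FormWidget        ┃.........═..┃  
......┠───────────────────┨.........═..┃  
......┃> Region:     [As▼]┃.........═.~┃  
......┃  Role:       [Gu▼]┃.........═..┃  
......┃  Active:     [ ]  ┃══════.═════┃  
......┃  Priority:   [Cr▼]┃━━━━━━━━━━━━┛  
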